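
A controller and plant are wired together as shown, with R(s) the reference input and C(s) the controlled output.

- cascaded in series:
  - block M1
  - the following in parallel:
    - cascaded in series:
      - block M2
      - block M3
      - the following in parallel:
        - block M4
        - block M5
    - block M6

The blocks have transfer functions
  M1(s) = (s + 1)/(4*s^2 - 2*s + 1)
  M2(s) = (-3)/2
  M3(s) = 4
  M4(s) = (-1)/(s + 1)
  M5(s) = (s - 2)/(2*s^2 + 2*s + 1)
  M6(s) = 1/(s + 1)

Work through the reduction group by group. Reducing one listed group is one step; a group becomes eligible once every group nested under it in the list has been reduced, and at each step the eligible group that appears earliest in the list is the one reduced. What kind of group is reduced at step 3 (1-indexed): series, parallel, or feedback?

1. add M4, M5 (parallel)
2. series reduction of M2, M3, (M4+M5)
3. parallel reduction of (M2*M3*(M4+M5)), M6
4. cascade M1, ((M2*M3*(M4+M5))+M6)
At step 3 the group reduced is parallel.

Final answer: parallel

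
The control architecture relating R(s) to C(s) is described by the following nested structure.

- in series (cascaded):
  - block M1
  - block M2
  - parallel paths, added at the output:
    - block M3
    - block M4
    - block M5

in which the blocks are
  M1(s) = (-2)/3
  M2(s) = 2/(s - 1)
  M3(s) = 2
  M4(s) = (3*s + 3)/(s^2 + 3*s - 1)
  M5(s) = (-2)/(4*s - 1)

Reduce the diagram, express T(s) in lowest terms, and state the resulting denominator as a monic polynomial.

(1) combine M3, M4, M5 in parallel = (8*s^3 + 32*s^2 - 11*s + 1)/(4*s^3 + 11*s^2 - 7*s + 1)
(2) combine M1, M2, (M3+M4+M5) in series = (-32*s^3 - 128*s^2 + 44*s - 4)/(12*s^4 + 21*s^3 - 54*s^2 + 24*s - 3)
T(s) is the step-2 result (common factors already cancelled). Leading coefficient of the denominator: 12. Divide through by 12 for the monic polynomial.

Final answer: s^4 + 7*s^3/4 - 9*s^2/2 + 2*s - 1/4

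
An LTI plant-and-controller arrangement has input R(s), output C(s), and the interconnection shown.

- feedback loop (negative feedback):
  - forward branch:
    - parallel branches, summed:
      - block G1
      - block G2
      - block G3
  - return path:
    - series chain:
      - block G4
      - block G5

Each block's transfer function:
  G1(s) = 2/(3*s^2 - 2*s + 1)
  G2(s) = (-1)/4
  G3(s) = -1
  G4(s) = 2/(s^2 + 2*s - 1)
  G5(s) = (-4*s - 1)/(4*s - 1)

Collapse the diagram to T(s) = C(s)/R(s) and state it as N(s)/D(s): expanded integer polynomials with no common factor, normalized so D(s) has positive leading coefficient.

The answer is (-60*s^5 - 65*s^4 + 172*s^3 - 54*s^2 - 8*s + 3)/(48*s^5 + 52*s^4 + 8*s^3 + 38*s^2 - 76*s - 2).

Reasoning:
Step 1: sum the parallel branches G1, G2, G3; result (-15*s^2 + 10*s + 3)/(12*s^2 - 8*s + 4)
Step 2: cascade G4, G5; result (-8*s - 2)/(4*s^3 + 7*s^2 - 6*s + 1)
Step 3: collapse the loop ((G1+G2+G3) forward, (G4*G5) return) - this is the overall T(s), already in the required normalized form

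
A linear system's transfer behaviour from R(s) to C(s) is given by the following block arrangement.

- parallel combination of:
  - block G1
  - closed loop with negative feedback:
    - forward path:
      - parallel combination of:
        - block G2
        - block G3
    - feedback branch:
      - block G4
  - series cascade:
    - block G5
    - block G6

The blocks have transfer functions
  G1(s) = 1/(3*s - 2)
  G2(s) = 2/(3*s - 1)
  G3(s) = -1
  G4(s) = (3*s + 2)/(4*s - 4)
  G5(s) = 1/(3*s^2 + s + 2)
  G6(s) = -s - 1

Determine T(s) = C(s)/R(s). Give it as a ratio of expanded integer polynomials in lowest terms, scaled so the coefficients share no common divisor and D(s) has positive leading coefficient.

1. sum the parallel branches G2, G3, giving (3 - 3*s)/(3*s - 1)
2. collapse the loop ((G2+G3) forward, G4 return), giving (12 - 12*s)/(3*s - 10)
3. cascade G5, G6, giving (-s - 1)/(3*s^2 + s + 2)
4. parallel reduction of G1, [(G2+G3)/(1+(G2+G3)*G4)], (G5*G6): this yields T(s), and no further normalization is needed

Final answer: (-108*s^4 + 144*s^3 - 84*s^2 + 108*s - 88)/(27*s^4 - 99*s^3 + 42*s^2 - 52*s + 40)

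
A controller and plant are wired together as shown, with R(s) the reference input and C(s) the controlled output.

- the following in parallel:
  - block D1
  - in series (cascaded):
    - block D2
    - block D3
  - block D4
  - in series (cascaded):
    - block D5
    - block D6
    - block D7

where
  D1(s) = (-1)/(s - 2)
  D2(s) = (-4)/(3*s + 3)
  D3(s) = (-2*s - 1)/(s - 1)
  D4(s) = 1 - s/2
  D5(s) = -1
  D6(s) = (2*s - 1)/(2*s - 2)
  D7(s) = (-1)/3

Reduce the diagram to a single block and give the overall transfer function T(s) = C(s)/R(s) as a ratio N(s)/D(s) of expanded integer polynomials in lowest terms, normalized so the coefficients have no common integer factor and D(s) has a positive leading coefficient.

(1) combine D2, D3 in series; result (8*s + 4)/(3*s^2 - 3)
(2) reduce the series chain D5, D6, D7; result (2*s - 1)/(6*s - 6)
(3) sum the parallel branches D1, (D2*D3), D4, (D5*D6*D7): this yields T(s), and no further normalization is needed

Hence the answer: (-3*s^4 + 14*s^3 - 2*s^2 - 39*s + 4)/(6*s^3 - 12*s^2 - 6*s + 12)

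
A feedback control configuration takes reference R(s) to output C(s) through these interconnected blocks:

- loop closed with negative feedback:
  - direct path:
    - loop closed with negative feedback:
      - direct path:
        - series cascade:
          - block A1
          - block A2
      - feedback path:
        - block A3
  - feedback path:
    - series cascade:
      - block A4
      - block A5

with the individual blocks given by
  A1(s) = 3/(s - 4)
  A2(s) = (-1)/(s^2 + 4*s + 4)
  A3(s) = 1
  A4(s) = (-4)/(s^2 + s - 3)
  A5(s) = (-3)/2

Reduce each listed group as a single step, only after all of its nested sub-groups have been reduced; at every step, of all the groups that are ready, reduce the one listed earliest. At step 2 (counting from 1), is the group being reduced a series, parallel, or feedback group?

Answer: feedback

Working:
1. multiply A1, A2 (series)
2. feedback reduction of (A1*A2), A3
3. multiply A4, A5 (series)
4. apply the feedback formula to [(A1*A2)/(1+(A1*A2)*A3)], (A4*A5)
Step 2 collapses a feedback group.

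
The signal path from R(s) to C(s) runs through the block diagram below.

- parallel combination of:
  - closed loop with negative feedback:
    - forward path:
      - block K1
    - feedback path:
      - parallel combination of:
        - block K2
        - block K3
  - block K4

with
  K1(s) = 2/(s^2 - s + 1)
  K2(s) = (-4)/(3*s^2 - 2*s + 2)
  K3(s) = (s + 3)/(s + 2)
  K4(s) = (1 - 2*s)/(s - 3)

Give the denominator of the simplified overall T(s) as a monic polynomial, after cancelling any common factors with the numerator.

Answer: s^6 - 8*s^5/3 + 5*s^3 - 94*s^2/3 + 22*s

Working:
Step 1 - add K2, K3 (parallel), giving (3*s^3 + 7*s^2 - 8*s - 2)/(3*s^3 + 4*s^2 - 2*s + 4)
Step 2 - feedback reduction of K1, (K2+K3), giving (6*s^3 + 8*s^2 - 4*s + 8)/(3*s^5 + s^4 + 3*s^3 + 24*s^2 - 22*s)
Step 3 - add [K1/(1+K1*(K2+K3))], K4 (parallel), giving (-6*s^6 + s^5 + s^4 - 55*s^3 + 40*s^2 - 2*s - 24)/(3*s^6 - 8*s^5 + 15*s^3 - 94*s^2 + 66*s)
The result of step 3 is T(s) in lowest terms. Its denominator has leading coefficient 3; dividing the denominator through by 3 makes it monic.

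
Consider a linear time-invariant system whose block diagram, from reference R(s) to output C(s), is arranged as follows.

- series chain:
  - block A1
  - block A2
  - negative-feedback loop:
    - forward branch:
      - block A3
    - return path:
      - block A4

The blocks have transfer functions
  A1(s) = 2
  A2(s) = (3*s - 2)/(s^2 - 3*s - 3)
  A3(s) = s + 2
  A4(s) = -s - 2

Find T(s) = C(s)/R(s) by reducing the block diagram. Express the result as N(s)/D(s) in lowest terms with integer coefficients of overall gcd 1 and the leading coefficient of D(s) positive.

Answer: (-6*s^2 - 8*s + 8)/(s^4 + s^3 - 12*s^2 - 21*s - 9)

Working:
(1) close the feedback loop around A3, A4; result (-s - 2)/(s^2 + 4*s + 3)
(2) series reduction of A1, A2, [A3/(1+A3*A4)]; the result is T(s) itself (integer coefficients, no common factor, positive leading denominator coefficient)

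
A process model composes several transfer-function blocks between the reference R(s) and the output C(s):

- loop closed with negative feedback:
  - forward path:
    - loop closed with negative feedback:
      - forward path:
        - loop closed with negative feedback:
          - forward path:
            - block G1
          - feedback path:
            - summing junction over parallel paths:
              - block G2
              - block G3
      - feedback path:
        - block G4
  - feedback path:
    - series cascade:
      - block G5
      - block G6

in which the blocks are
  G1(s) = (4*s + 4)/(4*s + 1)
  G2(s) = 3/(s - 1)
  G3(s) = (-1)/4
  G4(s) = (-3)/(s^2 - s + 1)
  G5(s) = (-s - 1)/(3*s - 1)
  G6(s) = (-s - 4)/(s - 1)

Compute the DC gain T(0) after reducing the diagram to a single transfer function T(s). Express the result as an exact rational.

Answer: -1/2

Working:
[1] parallel reduction of G2, G3 gives (13 - s)/(4*s - 4)
[2] apply the feedback formula to G1, (G2+G3) gives (4*s^2 - 4)/(3*s^2 + 9*s + 12)
[3] reduce the feedback loop with forward [G1/(1+G1*(G2+G3))] and return G4 gives (4*s^4 - 4*s^3 + 4*s - 4)/(3*s^4 + 6*s^3 - 6*s^2 - 3*s + 24)
[4] combine G5, G6 in series gives (s^2 + 5*s + 4)/(3*s^2 - 4*s + 1)
[5] apply the feedback formula to [[G1/(1+G1*(G2+G3))]/(1+[G1/(1+G1*(G2+G3))]*G4)], (G5*G6) gives (12*s^5 - 16*s^4 + 4*s^3 + 12*s^2 - 16*s + 4)/(13*s^5 + 35*s^4 - 8*s^3 + s^2 + 95*s - 8)
DC gain: substitute s = 0 into T(s) from step 5: T(0) = 4/(-8) = -1/2.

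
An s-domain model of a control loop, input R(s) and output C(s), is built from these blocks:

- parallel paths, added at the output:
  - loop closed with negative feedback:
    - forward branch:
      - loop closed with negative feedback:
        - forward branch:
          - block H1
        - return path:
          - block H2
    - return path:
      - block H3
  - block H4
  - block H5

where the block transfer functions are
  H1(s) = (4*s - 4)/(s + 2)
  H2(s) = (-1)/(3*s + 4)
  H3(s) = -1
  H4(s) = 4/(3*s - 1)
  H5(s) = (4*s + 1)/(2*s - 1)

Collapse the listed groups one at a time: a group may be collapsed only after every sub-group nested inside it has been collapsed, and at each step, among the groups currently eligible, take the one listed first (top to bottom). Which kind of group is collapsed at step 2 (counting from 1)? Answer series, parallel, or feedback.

Answer: feedback

Working:
Step 1: apply the feedback formula to H1, H2
Step 2: feedback reduction of [H1/(1+H1*H2)], H3
Step 3: reduce the parallel group [[H1/(1+H1*H2)]/(1+[H1/(1+H1*H2)]*H3)], H4, H5
At step 2 the group reduced is feedback.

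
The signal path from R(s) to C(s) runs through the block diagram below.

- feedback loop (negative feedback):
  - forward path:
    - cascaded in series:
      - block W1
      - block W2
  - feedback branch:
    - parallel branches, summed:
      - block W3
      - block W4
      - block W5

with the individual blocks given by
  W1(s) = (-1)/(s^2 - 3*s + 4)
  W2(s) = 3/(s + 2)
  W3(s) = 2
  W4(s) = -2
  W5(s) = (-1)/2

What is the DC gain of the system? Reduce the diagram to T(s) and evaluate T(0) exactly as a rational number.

1. series reduction of W1, W2 gives (-3)/(s^3 - s^2 - 2*s + 8)
2. reduce the parallel group W3, W4, W5 gives (-1)/2
3. close the feedback loop around (W1*W2), (W3+W4+W5) gives (-6)/(2*s^3 - 2*s^2 - 4*s + 19)
Evaluating the step-3 result (the overall T(s)) at s = 0 gives T(0) = -6/19.

Answer: -6/19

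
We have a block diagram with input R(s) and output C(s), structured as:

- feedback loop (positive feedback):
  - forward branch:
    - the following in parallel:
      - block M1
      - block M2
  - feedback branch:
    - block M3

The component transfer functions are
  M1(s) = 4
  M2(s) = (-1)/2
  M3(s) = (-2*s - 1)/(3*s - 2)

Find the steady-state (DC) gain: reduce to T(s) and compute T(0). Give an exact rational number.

Answer: -14/3

Working:
Step 1. parallel reduction of M1, M2, giving 7/2
Step 2. reduce the feedback loop with forward (M1+M2) and return M3, giving (21*s - 14)/(20*s + 3)
Step 2 gives the overall T(s). Then T(0) = -14/3.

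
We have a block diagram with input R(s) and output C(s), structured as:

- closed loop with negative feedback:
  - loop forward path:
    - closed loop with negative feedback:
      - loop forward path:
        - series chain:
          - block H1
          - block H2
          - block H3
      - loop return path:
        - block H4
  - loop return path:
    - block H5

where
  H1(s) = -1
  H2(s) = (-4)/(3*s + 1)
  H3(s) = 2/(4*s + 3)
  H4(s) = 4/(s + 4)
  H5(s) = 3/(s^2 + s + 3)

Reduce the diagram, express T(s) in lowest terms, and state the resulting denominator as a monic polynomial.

Step 1 - cascade H1, H2, H3; result 8/(12*s^2 + 13*s + 3)
Step 2 - reduce the feedback loop with forward (H1*H2*H3) and return H4; result (8*s + 32)/(12*s^3 + 61*s^2 + 55*s + 44)
Step 3 - apply the feedback formula to [(H1*H2*H3)/(1+(H1*H2*H3)*H4)], H5; result (8*s^3 + 40*s^2 + 56*s + 96)/(12*s^5 + 73*s^4 + 152*s^3 + 282*s^2 + 233*s + 228)
No further cancellation is possible in the step-3 result, so that is T(s). Its denominator becomes monic after dividing by the leading coefficient 12.

Hence the answer: s^5 + 73*s^4/12 + 38*s^3/3 + 47*s^2/2 + 233*s/12 + 19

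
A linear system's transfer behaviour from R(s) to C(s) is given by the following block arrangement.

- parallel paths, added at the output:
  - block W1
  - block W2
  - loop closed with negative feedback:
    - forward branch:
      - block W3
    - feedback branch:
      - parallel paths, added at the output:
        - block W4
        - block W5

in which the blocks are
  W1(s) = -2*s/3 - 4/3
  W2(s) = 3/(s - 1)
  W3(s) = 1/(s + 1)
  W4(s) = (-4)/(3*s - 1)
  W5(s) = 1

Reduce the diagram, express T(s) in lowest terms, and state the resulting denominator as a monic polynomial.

Reducing step by step:

Step 1: parallel reduction of W4, W5, giving (3*s - 5)/(3*s - 1)
Step 2: collapse the loop (W3 forward, (W4+W5) return), giving (3*s - 1)/(3*s^2 + 5*s - 6)
Step 3: reduce the parallel group W1, W2, [W3/(1+W3*(W4+W5))], giving (-6*s^4 - 16*s^3 + 50*s^2 + 65*s - 75)/(9*s^3 + 6*s^2 - 33*s + 18)
Step 3 gives the fully reduced T(s), with no common factor left to cancel. The denominator's leading coefficient is 9, so divide each of its coefficients by 9 to get the monic form.

Answer: s^3 + 2*s^2/3 - 11*s/3 + 2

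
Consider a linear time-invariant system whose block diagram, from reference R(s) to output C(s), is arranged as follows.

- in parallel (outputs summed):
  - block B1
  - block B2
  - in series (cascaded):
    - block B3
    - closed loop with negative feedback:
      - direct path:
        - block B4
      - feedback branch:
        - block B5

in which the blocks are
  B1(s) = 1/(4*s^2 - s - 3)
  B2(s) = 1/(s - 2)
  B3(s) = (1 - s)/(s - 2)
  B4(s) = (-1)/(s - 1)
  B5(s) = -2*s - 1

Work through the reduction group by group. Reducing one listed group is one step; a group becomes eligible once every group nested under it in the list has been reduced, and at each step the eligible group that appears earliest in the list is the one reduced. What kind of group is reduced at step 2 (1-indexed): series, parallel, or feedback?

Reducing step by step:

Step 1. reduce the feedback loop with forward B4 and return B5
Step 2. combine B3, [B4/(1+B4*B5)] in series
Step 3. add B1, B2, (B3*[B4/(1+B4*B5)]) (parallel)
So the answer for step 2 is series.

Answer: series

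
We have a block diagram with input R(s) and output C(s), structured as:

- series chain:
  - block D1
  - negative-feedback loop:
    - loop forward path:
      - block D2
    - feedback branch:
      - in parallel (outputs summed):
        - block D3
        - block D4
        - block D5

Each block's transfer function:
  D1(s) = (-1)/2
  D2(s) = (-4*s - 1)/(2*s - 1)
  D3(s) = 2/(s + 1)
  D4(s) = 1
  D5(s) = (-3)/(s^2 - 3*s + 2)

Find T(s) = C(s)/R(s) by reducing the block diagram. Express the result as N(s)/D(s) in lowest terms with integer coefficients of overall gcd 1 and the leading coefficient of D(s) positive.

First reduce the diagram to T(s).

(1) combine D3, D4, D5 in parallel: (s^3 - 10*s + 3)/(s^3 - 2*s^2 - s + 2)
(2) close the feedback loop around D2, (D3+D4+D5): (4*s^4 - 7*s^3 - 6*s^2 + 7*s + 2)/(2*s^4 + 6*s^3 - 40*s^2 - 3*s + 5)
(3) multiply D1, [D2/(1+D2*(D3+D4+D5))] (series) - this is the overall T(s), already in the required normalized form

Answer: (-4*s^4 + 7*s^3 + 6*s^2 - 7*s - 2)/(4*s^4 + 12*s^3 - 80*s^2 - 6*s + 10)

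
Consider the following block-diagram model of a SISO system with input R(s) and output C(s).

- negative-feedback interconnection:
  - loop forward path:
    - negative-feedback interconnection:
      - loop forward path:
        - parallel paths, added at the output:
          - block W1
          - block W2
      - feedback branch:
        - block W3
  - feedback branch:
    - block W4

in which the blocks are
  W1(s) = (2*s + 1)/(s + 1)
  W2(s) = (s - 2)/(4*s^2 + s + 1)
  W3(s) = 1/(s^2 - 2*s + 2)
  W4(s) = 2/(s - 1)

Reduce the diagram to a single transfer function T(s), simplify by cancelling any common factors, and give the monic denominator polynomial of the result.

Step 1 - parallel reduction of W1, W2 -> (8*s^3 + 7*s^2 + 2*s - 1)/(4*s^3 + 5*s^2 + 2*s + 1)
Step 2 - reduce the feedback loop with forward (W1+W2) and return W3 -> (8*s^5 - 9*s^4 + 4*s^3 + 9*s^2 + 6*s - 2)/(4*s^5 - 3*s^4 + 8*s^3 + 14*s^2 + 4*s + 1)
Step 3 - feedback reduction of [(W1+W2)/(1+(W1+W2)*W3)], W4 -> (8*s^6 - 17*s^5 + 13*s^4 + 5*s^3 - 3*s^2 - 8*s + 2)/(4*s^6 + 9*s^5 - 7*s^4 + 14*s^3 + 8*s^2 + 9*s - 5)
The result of step 3 is T(s) in lowest terms. Its denominator has leading coefficient 4; dividing the denominator through by 4 makes it monic.

Therefore the answer is s^6 + 9*s^5/4 - 7*s^4/4 + 7*s^3/2 + 2*s^2 + 9*s/4 - 5/4.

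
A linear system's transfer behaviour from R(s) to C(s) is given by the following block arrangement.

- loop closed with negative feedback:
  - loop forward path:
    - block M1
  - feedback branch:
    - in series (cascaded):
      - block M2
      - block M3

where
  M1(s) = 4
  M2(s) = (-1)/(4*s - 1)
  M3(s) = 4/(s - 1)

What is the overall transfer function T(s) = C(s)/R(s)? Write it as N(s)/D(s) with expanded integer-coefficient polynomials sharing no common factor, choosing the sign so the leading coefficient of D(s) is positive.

Reducing step by step:

[1] multiply M2, M3 (series): (-4)/(4*s^2 - 5*s + 1)
[2] collapse the loop (M1 forward, (M2*M3) return): this yields T(s), and no further normalization is needed

Answer: (16*s^2 - 20*s + 4)/(4*s^2 - 5*s - 15)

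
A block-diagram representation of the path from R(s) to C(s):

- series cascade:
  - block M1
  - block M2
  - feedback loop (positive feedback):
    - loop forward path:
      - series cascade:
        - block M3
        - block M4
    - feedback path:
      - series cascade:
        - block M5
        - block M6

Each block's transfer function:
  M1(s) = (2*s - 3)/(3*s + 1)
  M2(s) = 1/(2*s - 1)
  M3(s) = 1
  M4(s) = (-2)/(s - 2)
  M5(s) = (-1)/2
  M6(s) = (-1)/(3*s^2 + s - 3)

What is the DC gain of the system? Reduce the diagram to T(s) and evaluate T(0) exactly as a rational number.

Step 1 - cascade M3, M4; result (-2)/(s - 2)
Step 2 - cascade M5, M6; result 1/(6*s^2 + 2*s - 6)
Step 3 - reduce the feedback loop with forward (M3*M4) and return (M5*M6); result (-6*s^2 - 2*s + 6)/(3*s^3 - 5*s^2 - 5*s + 7)
Step 4 - series reduction of M1, M2, [(M3*M4)/(1-(M3*M4)*(M5*M6))]; result (-12*s^3 + 14*s^2 + 18*s - 18)/(18*s^5 - 33*s^4 - 28*s^3 + 52*s^2 - 2*s - 7)
That last expression is T(s); at s = 0 only the constant terms survive, so T(0) = -18/(-7) = 18/7.

Therefore the answer is 18/7.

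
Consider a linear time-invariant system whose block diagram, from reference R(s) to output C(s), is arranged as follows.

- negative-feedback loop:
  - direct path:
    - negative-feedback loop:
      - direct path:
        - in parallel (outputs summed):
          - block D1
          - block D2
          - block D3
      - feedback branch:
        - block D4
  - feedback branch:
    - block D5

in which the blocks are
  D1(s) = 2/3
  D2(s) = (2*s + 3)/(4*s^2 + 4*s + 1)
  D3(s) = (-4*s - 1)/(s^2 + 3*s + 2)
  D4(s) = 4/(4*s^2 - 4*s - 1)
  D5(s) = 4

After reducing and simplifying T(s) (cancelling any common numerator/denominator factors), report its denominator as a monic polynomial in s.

Step 1. sum the parallel branches D1, D2, D3 -> (8*s^4 - 10*s^3 + 9*s^2 + 37*s + 19)/(12*s^4 + 48*s^3 + 63*s^2 + 33*s + 6)
Step 2. collapse the loop ((D1+D2+D3) forward, D4 return) -> (32*s^6 - 72*s^5 + 68*s^4 + 122*s^3 - 81*s^2 - 113*s - 19)/(48*s^6 + 144*s^5 + 80*s^4 - 208*s^3 - 135*s^2 + 91*s + 70)
Step 3. feedback reduction of [(D1+D2+D3)/(1+(D1+D2+D3)*D4)], D5 -> (32*s^6 - 72*s^5 + 68*s^4 + 122*s^3 - 81*s^2 - 113*s - 19)/(176*s^6 - 144*s^5 + 352*s^4 + 280*s^3 - 459*s^2 - 361*s - 6)
No further cancellation is possible in the step-3 result, so that is T(s). Its denominator becomes monic after dividing by the leading coefficient 176.

Therefore the answer is s^6 - 9*s^5/11 + 2*s^4 + 35*s^3/22 - 459*s^2/176 - 361*s/176 - 3/88.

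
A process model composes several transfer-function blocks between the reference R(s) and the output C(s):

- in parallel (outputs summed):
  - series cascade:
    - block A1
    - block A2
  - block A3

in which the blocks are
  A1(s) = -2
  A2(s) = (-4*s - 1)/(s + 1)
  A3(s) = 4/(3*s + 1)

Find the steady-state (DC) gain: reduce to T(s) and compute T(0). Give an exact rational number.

(1) cascade A1, A2; result (8*s + 2)/(s + 1)
(2) add (A1*A2), A3 (parallel); result (24*s^2 + 18*s + 6)/(3*s^2 + 4*s + 1)
That last expression is T(s); at s = 0 only the constant terms survive, so T(0) = 6/1 = 6.

Answer: 6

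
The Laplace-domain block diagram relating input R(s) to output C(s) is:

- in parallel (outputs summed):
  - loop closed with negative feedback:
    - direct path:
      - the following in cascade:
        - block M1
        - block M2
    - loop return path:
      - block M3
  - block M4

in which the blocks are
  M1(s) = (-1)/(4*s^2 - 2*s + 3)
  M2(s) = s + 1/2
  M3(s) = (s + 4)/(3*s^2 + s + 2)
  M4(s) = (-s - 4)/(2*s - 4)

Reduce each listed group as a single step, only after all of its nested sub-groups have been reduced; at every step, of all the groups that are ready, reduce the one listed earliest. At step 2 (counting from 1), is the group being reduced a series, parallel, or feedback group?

Reducing step by step:

[1] reduce the series chain M1, M2
[2] collapse the loop ((M1*M2) forward, M3 return)
[3] reduce the parallel group [(M1*M2)/(1+(M1*M2)*M3)], M4
So the answer for step 2 is feedback.

Answer: feedback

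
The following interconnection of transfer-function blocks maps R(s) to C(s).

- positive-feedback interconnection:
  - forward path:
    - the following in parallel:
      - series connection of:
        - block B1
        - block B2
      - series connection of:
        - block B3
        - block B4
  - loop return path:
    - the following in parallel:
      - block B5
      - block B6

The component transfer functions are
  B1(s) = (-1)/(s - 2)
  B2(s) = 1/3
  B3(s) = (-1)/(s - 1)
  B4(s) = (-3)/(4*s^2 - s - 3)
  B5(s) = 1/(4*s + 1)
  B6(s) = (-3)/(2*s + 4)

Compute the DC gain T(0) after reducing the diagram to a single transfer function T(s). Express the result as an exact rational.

Step 1 - series reduction of B1, B2 = (-1)/(3*s - 6)
Step 2 - reduce the series chain B3, B4 = 3/(4*s^3 - 5*s^2 - 2*s + 3)
Step 3 - combine (B1*B2), (B3*B4) in parallel = (-4*s^3 + 5*s^2 + 11*s - 21)/(12*s^4 - 39*s^3 + 24*s^2 + 21*s - 18)
Step 4 - combine B5, B6 in parallel = (1 - 10*s)/(8*s^2 + 18*s + 4)
Step 5 - collapse the loop (((B1*B2)+(B3*B4)) forward, (B5+B6) return) = (-32*s^5 - 32*s^4 + 162*s^3 + 50*s^2 - 334*s - 84)/(96*s^6 - 96*s^5 - 502*s^4 + 498*s^3 + 435*s^2 - 461*s - 51)
The step-5 result is T(s). Setting s = 0: T(0) = -84/(-51) = 28/17.

Therefore the answer is 28/17.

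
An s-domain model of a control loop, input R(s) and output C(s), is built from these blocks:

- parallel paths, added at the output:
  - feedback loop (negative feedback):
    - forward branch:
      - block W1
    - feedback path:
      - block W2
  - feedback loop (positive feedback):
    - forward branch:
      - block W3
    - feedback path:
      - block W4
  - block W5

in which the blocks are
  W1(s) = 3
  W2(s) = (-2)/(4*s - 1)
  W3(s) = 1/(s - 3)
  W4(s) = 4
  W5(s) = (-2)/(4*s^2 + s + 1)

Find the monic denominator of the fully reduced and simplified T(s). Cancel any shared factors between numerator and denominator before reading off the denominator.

The answer is s^4 - 17*s^3/2 + 165*s^2/16 + 7*s/8 + 49/16.

Reasoning:
(1) apply the feedback formula to W1, W2; result (12*s - 3)/(4*s - 7)
(2) collapse the loop (W3 forward, W4 return); result 1/(s - 7)
(3) reduce the parallel group [W1/(1+W1*W2)], [W3/(1-W3*W4)], W5; result (48*s^4 - 320*s^3 - 23*s^2 + s - 84)/(16*s^4 - 136*s^3 + 165*s^2 + 14*s + 49)
The result of step 3 is T(s) in lowest terms. Its denominator has leading coefficient 16; dividing the denominator through by 16 makes it monic.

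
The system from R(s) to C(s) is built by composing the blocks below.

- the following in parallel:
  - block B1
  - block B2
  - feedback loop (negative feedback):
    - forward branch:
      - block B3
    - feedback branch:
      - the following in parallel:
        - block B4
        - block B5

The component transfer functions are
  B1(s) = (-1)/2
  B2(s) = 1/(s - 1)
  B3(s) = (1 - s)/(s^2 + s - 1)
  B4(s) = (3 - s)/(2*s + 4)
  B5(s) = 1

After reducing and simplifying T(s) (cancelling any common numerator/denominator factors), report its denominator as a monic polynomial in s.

Step 1: add B4, B5 (parallel) -> (s + 7)/(2*s + 4)
Step 2: apply the feedback formula to B3, (B4+B5) -> (-2*s^2 - 2*s + 4)/(2*s^3 + 5*s^2 - 4*s + 3)
Step 3: reduce the parallel group B1, B2, [B3/(1+B3*(B4+B5))] -> (-2*s^4 - 3*s^3 + 19*s^2 - 3*s + 1)/(4*s^4 + 6*s^3 - 18*s^2 + 14*s - 6)
No further cancellation is possible in the step-3 result, so that is T(s). Its denominator becomes monic after dividing by the leading coefficient 4.

Answer: s^4 + 3*s^3/2 - 9*s^2/2 + 7*s/2 - 3/2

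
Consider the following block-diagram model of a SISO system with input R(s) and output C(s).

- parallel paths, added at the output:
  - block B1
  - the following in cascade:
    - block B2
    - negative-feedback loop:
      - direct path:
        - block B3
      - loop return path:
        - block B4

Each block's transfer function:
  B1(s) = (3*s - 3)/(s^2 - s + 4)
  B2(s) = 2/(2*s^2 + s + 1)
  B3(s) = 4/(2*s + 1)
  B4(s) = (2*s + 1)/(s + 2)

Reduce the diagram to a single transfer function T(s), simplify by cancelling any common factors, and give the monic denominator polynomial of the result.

Answer: s^6 + 6*s^5 + 15*s^4/4 + 26*s^3 + 95*s^2/4 + 35*s/2 + 6

Working:
[1] feedback reduction of B3, B4 gives (4*s + 8)/(2*s^2 + 13*s + 6)
[2] multiply B2, [B3/(1+B3*B4)] (series) gives (8*s + 16)/(4*s^4 + 28*s^3 + 27*s^2 + 19*s + 6)
[3] add B1, (B2*[B3/(1+B3*B4)]) (parallel) gives (12*s^5 + 72*s^4 + 5*s^3 - 16*s^2 - 23*s + 46)/(4*s^6 + 24*s^5 + 15*s^4 + 104*s^3 + 95*s^2 + 70*s + 24)
Step 3 gives the fully reduced T(s), with no common factor left to cancel. The denominator's leading coefficient is 4, so divide each of its coefficients by 4 to get the monic form.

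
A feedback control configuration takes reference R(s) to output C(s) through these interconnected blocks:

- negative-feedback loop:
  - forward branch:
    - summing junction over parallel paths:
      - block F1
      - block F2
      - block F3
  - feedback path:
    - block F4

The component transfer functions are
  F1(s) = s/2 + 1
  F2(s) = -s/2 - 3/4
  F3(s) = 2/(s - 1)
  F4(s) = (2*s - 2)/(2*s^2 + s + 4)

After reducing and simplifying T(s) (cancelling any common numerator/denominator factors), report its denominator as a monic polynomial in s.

(1) sum the parallel branches F1, F2, F3, giving (s + 7)/(4*s - 4)
(2) feedback reduction of (F1+F2+F3), F4, giving (2*s^3 + 15*s^2 + 11*s + 28)/(8*s^3 - 2*s^2 + 24*s - 30)
Step 2 gives the fully reduced T(s), with no common factor left to cancel. The denominator's leading coefficient is 8, so divide each of its coefficients by 8 to get the monic form.

Hence the answer: s^3 - s^2/4 + 3*s - 15/4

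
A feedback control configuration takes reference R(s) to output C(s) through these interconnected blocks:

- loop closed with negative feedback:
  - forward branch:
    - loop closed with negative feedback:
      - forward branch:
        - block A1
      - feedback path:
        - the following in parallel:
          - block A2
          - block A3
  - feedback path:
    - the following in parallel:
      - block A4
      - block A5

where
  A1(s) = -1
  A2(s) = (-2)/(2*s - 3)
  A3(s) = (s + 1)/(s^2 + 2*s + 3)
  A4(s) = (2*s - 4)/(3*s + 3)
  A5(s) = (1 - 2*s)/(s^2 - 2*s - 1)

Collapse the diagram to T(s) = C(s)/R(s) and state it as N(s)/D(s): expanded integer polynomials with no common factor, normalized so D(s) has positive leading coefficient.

Reducing step by step:

Step 1 - parallel reduction of A2, A3 gives (-5*s - 9)/(2*s^3 + s^2 - 9)
Step 2 - reduce the feedback loop with forward A1 and return (A2+A3) gives (-2*s^3 - s^2 + 9)/(2*s^3 + s^2 + 5*s)
Step 3 - sum the parallel branches A4, A5 gives (2*s^3 - 14*s^2 + 3*s + 7)/(3*s^3 - 3*s^2 - 9*s - 3)
Step 4 - apply the feedback formula to [A1/(1+A1*(A2+A3))], (A4+A5): this yields T(s), and no further normalization is needed

Answer: (-6*s^6 + 3*s^5 + 21*s^4 + 42*s^3 - 24*s^2 - 81*s - 27)/(2*s^6 + 23*s^5 + 2*s^4 - 29*s^3 - 181*s^2 + 12*s + 63)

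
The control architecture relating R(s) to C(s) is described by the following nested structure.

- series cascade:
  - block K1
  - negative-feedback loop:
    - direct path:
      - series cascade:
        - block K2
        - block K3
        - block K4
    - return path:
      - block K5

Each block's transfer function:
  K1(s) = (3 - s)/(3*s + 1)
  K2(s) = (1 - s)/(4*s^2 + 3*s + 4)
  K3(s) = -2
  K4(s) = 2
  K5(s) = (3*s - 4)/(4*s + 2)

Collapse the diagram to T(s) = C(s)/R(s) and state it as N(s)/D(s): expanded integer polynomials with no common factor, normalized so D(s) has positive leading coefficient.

[1] series reduction of K2, K3, K4 = (4*s - 4)/(4*s^2 + 3*s + 4)
[2] collapse the loop ((K2*K3*K4) forward, K5 return) = (8*s^2 - 4*s - 4)/(8*s^3 + 16*s^2 - 3*s + 12)
[3] series reduction of K1, [(K2*K3*K4)/(1+(K2*K3*K4)*K5)]; the result is T(s) itself (integer coefficients, no common factor, positive leading denominator coefficient)

Therefore the answer is (-8*s^3 + 28*s^2 - 8*s - 12)/(24*s^4 + 56*s^3 + 7*s^2 + 33*s + 12).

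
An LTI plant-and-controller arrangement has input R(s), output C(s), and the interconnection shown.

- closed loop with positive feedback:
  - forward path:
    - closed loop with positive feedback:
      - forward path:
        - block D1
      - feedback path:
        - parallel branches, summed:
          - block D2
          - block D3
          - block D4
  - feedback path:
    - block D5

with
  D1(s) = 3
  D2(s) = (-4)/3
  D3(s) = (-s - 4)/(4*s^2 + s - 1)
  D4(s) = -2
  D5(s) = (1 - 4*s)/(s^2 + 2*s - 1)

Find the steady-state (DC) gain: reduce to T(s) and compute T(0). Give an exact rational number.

(1) reduce the parallel group D2, D3, D4 = (-40*s^2 - 13*s - 2)/(12*s^2 + 3*s - 3)
(2) reduce the feedback loop with forward D1 and return (D2+D3+D4) = (12*s^2 + 3*s - 3)/(44*s^2 + 14*s + 1)
(3) reduce the feedback loop with forward [D1/(1-D1*(D2+D3+D4))] and return D5 = (12*s^4 + 27*s^3 - 9*s^2 - 9*s + 3)/(44*s^4 + 150*s^3 - 15*s^2 - 27*s + 2)
Evaluating the step-3 result (the overall T(s)) at s = 0 gives T(0) = 3/2.

Answer: 3/2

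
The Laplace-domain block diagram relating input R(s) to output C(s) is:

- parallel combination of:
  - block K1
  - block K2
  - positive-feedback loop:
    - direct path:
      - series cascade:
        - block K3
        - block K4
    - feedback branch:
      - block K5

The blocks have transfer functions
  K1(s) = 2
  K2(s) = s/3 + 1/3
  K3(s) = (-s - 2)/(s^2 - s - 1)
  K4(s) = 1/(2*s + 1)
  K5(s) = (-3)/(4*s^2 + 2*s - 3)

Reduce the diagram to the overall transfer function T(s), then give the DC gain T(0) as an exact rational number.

1. series reduction of K3, K4: (-s - 2)/(2*s^3 - s^2 - 3*s - 1)
2. close the feedback loop around (K3*K4), K5: (-4*s^3 - 10*s^2 - s + 6)/(8*s^5 - 20*s^3 - 7*s^2 + 4*s - 3)
3. parallel reduction of K1, K2, [(K3*K4)/(1-(K3*K4)*K5)]: (8*s^6 + 56*s^5 - 20*s^4 - 159*s^3 - 75*s^2 + 22*s - 3)/(24*s^5 - 60*s^3 - 21*s^2 + 12*s - 9)
Evaluating the step-3 result (the overall T(s)) at s = 0 gives T(0) = -3/(-9) = 1/3.

Final answer: 1/3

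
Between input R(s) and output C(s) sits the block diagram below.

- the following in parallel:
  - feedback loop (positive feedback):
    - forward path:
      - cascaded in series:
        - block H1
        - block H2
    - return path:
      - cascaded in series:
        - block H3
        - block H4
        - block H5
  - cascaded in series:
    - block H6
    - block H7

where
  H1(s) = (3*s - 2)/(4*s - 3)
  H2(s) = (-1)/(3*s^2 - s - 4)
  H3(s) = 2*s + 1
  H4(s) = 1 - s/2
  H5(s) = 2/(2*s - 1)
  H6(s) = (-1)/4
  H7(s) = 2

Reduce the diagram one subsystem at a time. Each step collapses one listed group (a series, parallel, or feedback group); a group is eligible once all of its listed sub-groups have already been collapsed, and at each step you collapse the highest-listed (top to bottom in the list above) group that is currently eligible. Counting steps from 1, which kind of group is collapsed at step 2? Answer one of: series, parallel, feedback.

[1] series reduction of H1, H2
[2] reduce the series chain H3, H4, H5
[3] reduce the feedback loop with forward (H1*H2) and return (H3*H4*H5)
[4] reduce the series chain H6, H7
[5] parallel reduction of [(H1*H2)/(1-(H1*H2)*(H3*H4*H5))], (H6*H7)
Step 2: series.

Answer: series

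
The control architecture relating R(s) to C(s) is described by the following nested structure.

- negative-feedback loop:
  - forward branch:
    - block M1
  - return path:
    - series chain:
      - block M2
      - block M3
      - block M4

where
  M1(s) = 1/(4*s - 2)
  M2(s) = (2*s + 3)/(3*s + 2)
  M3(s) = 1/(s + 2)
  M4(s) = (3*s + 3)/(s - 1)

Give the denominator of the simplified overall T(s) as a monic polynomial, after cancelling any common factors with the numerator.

The answer is s^4 + 7*s^3/6 - 5*s^2/3 + 7*s/12 + 17/12.

Reasoning:
[1] combine M2, M3, M4 in series, giving (6*s^2 + 15*s + 9)/(3*s^3 + 5*s^2 - 4*s - 4)
[2] feedback reduction of M1, (M2*M3*M4), giving (3*s^3 + 5*s^2 - 4*s - 4)/(12*s^4 + 14*s^3 - 20*s^2 + 7*s + 17)
The result of step 2 is T(s) in lowest terms. Its denominator has leading coefficient 12; dividing the denominator through by 12 makes it monic.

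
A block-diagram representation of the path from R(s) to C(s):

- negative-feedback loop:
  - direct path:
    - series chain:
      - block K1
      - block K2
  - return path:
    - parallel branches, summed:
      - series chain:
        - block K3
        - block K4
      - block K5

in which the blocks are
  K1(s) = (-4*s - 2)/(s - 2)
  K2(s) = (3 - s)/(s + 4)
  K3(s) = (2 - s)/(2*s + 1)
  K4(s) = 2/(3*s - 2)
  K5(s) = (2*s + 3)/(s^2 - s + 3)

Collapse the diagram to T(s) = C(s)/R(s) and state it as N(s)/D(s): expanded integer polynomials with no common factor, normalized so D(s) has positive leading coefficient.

The answer is (12*s^5 - 50*s^4 + 76*s^3 - 104*s^2 - 6*s + 36)/(3*s^5 + 21*s^4 - 39*s^3 - 110*s^2 + 14*s + 12).

Reasoning:
1. series reduction of K1, K2: (4*s^2 - 10*s - 6)/(s^2 + 2*s - 8)
2. cascade K3, K4: (4 - 2*s)/(6*s^2 - s - 2)
3. combine (K3*K4), K5 in parallel: (10*s^3 + 22*s^2 - 17*s + 6)/(6*s^4 - 7*s^3 + 17*s^2 - s - 6)
4. feedback reduction of (K1*K2), ((K3*K4)+K5), giving the overall T(s)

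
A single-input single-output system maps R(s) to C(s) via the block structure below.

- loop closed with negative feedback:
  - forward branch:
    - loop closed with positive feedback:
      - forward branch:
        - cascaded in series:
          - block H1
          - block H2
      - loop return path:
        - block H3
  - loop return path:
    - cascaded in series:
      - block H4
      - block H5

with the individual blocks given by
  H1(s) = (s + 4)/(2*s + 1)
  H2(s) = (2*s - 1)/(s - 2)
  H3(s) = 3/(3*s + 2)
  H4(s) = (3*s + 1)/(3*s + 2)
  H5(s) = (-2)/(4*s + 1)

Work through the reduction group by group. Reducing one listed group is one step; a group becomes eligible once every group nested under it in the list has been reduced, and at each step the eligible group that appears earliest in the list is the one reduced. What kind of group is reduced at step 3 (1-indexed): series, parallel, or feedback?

Step 1: series reduction of H1, H2
Step 2: reduce the feedback loop with forward (H1*H2) and return H3
Step 3: cascade H4, H5
Step 4: apply the feedback formula to [(H1*H2)/(1-(H1*H2)*H3)], (H4*H5)
Step 3 collapses a series group.

Final answer: series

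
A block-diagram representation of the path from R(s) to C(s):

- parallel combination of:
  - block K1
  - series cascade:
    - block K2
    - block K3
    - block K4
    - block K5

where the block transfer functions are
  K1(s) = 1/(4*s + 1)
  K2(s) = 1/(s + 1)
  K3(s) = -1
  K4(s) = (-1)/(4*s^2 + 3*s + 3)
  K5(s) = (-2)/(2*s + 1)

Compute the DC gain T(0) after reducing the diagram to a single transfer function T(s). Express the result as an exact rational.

The answer is 1/3.

Reasoning:
[1] multiply K2, K3, K4, K5 (series): (-2)/(8*s^4 + 18*s^3 + 19*s^2 + 12*s + 3)
[2] combine K1, (K2*K3*K4*K5) in parallel: (8*s^4 + 18*s^3 + 19*s^2 + 4*s + 1)/(32*s^5 + 80*s^4 + 94*s^3 + 67*s^2 + 24*s + 3)
Step 2 gives the overall T(s). Then T(0) = 1/3.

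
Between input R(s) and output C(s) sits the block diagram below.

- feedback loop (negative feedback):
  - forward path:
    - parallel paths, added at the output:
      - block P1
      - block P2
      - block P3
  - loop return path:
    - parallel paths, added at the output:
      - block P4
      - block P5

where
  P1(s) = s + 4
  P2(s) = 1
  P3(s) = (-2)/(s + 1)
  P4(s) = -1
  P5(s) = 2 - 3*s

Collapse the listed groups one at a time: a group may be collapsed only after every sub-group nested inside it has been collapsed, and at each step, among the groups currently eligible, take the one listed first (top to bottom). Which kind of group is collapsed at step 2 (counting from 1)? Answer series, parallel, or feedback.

Answer: parallel

Working:
(1) combine P1, P2, P3 in parallel
(2) add P4, P5 (parallel)
(3) close the feedback loop around (P1+P2+P3), (P4+P5)
Step 2: parallel.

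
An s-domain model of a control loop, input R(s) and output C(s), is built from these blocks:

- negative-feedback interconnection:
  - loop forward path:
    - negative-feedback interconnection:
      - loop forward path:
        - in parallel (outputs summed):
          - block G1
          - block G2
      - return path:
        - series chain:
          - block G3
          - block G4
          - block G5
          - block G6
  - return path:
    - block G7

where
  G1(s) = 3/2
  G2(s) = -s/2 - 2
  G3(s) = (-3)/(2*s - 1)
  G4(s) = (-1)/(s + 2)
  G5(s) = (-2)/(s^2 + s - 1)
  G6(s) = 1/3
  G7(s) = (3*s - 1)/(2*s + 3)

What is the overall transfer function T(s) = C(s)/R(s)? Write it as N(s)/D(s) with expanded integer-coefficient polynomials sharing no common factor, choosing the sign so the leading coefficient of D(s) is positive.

Step 1 - sum the parallel branches G1, G2 = -s/2 - 1/2
Step 2 - reduce the series chain G3, G4, G5, G6 = (-2)/(2*s^4 + 5*s^3 - s^2 - 5*s + 2)
Step 3 - feedback reduction of (G1+G2), (G3*G4*G5*G6) = (-2*s^5 - 7*s^4 - 4*s^3 + 6*s^2 + 3*s - 2)/(4*s^4 + 10*s^3 - 2*s^2 - 8*s + 6)
Step 4 - feedback reduction of [(G1+G2)/(1+(G1+G2)*(G3*G4*G5*G6))], G7 - this is the overall T(s), already in the required normalized form

Hence the answer: (4*s^6 + 20*s^5 + 29*s^4 - 24*s^2 - 5*s + 6)/(6*s^6 + 11*s^5 - 27*s^4 - 48*s^3 + 19*s^2 + 21*s - 20)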